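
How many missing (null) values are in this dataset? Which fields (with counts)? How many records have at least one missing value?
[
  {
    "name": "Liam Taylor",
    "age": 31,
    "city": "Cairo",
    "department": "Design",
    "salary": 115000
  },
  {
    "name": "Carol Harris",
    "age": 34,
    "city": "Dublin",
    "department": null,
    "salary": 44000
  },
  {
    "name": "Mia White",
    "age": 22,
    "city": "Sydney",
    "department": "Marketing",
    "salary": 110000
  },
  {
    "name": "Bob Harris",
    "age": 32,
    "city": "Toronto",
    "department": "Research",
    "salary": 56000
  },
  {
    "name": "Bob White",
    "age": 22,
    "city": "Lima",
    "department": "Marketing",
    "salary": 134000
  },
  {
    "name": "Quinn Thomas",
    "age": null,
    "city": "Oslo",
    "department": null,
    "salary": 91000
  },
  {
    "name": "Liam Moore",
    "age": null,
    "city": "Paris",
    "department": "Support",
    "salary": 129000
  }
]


Checking for missing (null) values in 7 records:

  Liam Taylor: complete
  Carol Harris: department
  Mia White: complete
  Bob Harris: complete
  Bob White: complete
  Quinn Thomas: age, department
  Liam Moore: age

Per field:
  name: 0 missing
  age: 2 missing
  city: 0 missing
  department: 2 missing
  salary: 0 missing

Total missing values: 4
Records with any missing: 3

4 missing values (age: 2, department: 2); 3 incomplete records


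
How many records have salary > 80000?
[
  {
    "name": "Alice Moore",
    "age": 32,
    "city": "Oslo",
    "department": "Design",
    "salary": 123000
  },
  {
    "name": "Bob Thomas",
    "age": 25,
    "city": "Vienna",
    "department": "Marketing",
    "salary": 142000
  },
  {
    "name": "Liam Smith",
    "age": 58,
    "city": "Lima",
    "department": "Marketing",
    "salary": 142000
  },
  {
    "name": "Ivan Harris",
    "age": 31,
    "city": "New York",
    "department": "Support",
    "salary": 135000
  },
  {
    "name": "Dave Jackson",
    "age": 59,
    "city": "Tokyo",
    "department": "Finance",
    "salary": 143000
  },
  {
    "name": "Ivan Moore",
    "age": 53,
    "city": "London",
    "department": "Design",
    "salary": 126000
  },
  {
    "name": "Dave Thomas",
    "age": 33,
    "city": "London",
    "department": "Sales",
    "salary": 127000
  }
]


Data: 7 records
Condition: salary > 80000

Checking each record:
  Alice Moore: 123000 MATCH
  Bob Thomas: 142000 MATCH
  Liam Smith: 142000 MATCH
  Ivan Harris: 135000 MATCH
  Dave Jackson: 143000 MATCH
  Ivan Moore: 126000 MATCH
  Dave Thomas: 127000 MATCH

Count: 7

7


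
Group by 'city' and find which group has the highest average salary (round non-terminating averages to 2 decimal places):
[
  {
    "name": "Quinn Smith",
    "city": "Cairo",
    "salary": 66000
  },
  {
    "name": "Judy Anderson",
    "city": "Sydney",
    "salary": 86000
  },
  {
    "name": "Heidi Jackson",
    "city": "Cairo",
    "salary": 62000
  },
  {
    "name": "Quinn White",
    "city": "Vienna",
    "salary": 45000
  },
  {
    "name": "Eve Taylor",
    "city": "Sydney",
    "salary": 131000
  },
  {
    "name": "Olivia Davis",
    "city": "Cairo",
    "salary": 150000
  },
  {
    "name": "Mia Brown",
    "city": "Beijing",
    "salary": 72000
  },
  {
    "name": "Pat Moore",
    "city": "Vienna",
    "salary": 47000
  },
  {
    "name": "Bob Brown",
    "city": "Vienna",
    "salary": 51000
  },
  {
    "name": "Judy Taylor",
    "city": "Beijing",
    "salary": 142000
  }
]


Group by: city

Groups:
  Beijing: 2 people, avg salary = 214000/2 = $107000
  Cairo: 3 people, avg salary = 278000/3 ≈ $92666.67
  Sydney: 2 people, avg salary = 217000/2 = $108500
  Vienna: 3 people, avg salary = 143000/3 ≈ $47666.67

Highest average salary: Sydney ($108500)

Sydney ($108500)


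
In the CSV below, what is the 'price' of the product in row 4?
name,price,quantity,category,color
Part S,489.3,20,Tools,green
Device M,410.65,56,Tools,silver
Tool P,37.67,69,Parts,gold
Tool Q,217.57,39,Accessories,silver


Query: Row 4 ('Tool Q'), column 'price'
Value: 217.57

217.57


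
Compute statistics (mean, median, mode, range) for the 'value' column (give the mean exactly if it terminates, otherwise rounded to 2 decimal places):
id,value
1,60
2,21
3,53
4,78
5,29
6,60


Data: [60, 21, 53, 78, 29, 60]
Count: 6
Sum: 301
Mean: 301/6 ≈ 50.17 (rounded to 2 decimal places)
Sorted: [21, 29, 53, 60, 60, 78]
Median: 56.5
Mode: 60 (2 times)
Range: 78 - 21 = 57
Min: 21, Max: 78

mean≈50.17, median=56.5, mode=60, range=57


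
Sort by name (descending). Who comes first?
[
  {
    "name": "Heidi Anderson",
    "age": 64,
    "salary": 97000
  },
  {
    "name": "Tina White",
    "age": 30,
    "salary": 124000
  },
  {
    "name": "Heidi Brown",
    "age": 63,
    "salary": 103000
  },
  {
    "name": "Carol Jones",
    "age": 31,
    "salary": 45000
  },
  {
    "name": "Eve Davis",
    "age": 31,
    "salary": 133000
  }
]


Sort by: name (descending)

Sorted order:
  1. Tina White (name = Tina White)
  2. Heidi Brown (name = Heidi Brown)
  3. Heidi Anderson (name = Heidi Anderson)
  4. Eve Davis (name = Eve Davis)
  5. Carol Jones (name = Carol Jones)

First: Tina White

Tina White


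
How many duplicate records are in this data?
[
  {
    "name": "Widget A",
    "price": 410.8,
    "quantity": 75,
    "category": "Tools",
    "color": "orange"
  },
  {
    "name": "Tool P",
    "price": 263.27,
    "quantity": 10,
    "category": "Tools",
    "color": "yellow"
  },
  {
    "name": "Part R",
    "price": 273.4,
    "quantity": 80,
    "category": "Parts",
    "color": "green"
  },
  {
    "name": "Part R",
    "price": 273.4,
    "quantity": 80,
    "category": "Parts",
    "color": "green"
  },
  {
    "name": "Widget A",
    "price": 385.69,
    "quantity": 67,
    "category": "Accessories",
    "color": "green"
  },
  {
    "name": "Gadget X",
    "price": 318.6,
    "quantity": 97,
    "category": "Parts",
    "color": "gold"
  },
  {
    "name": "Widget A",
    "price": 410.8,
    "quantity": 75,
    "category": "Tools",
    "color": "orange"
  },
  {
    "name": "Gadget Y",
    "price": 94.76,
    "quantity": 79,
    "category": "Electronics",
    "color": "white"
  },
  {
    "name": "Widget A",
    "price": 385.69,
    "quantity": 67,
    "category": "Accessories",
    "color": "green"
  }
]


Checking 9 records for duplicates:

  Row 1: Widget A ($410.8, qty 75)
  Row 2: Tool P ($263.27, qty 10)
  Row 3: Part R ($273.4, qty 80)
  Row 4: Part R ($273.4, qty 80) <-- DUPLICATE
  Row 5: Widget A ($385.69, qty 67)
  Row 6: Gadget X ($318.6, qty 97)
  Row 7: Widget A ($410.8, qty 75) <-- DUPLICATE
  Row 8: Gadget Y ($94.76, qty 79)
  Row 9: Widget A ($385.69, qty 67) <-- DUPLICATE

Duplicates found: 3
Unique records: 6

3 duplicates, 6 unique


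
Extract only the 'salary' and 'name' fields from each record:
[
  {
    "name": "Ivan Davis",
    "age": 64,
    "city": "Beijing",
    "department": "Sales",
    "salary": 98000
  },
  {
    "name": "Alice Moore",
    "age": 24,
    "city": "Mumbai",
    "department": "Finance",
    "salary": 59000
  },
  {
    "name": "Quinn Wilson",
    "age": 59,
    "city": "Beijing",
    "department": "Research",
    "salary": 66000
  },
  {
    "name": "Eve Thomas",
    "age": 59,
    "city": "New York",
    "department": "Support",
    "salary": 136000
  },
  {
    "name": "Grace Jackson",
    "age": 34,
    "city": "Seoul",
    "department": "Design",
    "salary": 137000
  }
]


Original: 5 records with fields: name, age, city, department, salary
Keep: ['salary', 'name']
Drop: ['age', 'city', 'department']
Result: 5 records, 2 fields each

[
  {
    "salary": 98000,
    "name": "Ivan Davis"
  },
  {
    "salary": 59000,
    "name": "Alice Moore"
  },
  {
    "salary": 66000,
    "name": "Quinn Wilson"
  },
  {
    "salary": 136000,
    "name": "Eve Thomas"
  },
  {
    "salary": 137000,
    "name": "Grace Jackson"
  }
]


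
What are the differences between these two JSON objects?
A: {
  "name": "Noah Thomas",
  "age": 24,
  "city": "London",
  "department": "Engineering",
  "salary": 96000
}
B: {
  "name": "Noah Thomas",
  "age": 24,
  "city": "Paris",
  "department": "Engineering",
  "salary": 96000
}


Comparing each field (in key order):
  name: same
  age: same
  city: DIFFERENT
  department: same
  salary: same
Differences:
  city: London -> Paris

1 field(s) changed

1 change: city


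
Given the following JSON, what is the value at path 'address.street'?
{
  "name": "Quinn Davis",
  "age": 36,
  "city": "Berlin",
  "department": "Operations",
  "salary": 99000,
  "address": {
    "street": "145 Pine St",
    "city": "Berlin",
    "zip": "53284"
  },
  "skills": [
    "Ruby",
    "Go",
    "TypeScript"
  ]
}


Query: address.street
Path: address -> street
Value: 145 Pine St

145 Pine St


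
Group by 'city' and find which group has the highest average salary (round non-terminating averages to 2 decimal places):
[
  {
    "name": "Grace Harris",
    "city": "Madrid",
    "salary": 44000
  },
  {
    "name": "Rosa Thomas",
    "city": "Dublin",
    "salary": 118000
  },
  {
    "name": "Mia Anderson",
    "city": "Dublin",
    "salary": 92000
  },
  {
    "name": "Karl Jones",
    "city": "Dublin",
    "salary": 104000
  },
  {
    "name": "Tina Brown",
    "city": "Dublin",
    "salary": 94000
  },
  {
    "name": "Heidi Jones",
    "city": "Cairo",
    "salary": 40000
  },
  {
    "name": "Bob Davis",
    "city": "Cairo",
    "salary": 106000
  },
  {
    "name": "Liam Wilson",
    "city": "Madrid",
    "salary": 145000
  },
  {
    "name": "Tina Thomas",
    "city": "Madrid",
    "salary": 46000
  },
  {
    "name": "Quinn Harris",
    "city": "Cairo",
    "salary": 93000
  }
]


Group by: city

Groups:
  Cairo: 3 people, avg salary = 239000/3 ≈ $79666.67
  Dublin: 4 people, avg salary = 408000/4 = $102000
  Madrid: 3 people, avg salary = 235000/3 ≈ $78333.33

Highest average salary: Dublin ($102000)

Dublin ($102000)


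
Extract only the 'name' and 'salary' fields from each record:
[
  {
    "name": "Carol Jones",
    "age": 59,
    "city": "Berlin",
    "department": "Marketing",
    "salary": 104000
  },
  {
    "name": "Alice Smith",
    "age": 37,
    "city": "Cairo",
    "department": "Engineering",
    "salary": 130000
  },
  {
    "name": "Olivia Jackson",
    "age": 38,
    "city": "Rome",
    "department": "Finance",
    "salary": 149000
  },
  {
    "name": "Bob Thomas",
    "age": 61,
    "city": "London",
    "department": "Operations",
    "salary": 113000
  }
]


Original: 4 records with fields: name, age, city, department, salary
Keep: ['name', 'salary']
Drop: ['age', 'city', 'department']
Result: 4 records, 2 fields each

[
  {
    "name": "Carol Jones",
    "salary": 104000
  },
  {
    "name": "Alice Smith",
    "salary": 130000
  },
  {
    "name": "Olivia Jackson",
    "salary": 149000
  },
  {
    "name": "Bob Thomas",
    "salary": 113000
  }
]


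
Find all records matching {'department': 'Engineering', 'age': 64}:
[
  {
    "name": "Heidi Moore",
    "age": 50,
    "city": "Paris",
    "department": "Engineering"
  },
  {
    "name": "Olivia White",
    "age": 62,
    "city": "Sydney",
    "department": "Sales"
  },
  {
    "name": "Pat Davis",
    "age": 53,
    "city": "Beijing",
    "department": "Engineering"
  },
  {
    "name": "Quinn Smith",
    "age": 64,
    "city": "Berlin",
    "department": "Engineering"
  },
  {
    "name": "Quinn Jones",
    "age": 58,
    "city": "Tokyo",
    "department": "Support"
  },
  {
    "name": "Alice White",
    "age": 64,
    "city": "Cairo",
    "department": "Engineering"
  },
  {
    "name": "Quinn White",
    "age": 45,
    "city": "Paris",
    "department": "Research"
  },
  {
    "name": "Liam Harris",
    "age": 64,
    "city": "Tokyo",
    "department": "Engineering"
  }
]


Search criteria: {'department': 'Engineering', 'age': 64}

Checking 8 records:
  Heidi Moore: {department: Engineering, age: 50}
  Olivia White: {department: Sales, age: 62}
  Pat Davis: {department: Engineering, age: 53}
  Quinn Smith: {department: Engineering, age: 64} <-- MATCH
  Quinn Jones: {department: Support, age: 58}
  Alice White: {department: Engineering, age: 64} <-- MATCH
  Quinn White: {department: Research, age: 45}
  Liam Harris: {department: Engineering, age: 64} <-- MATCH

Matches: ["Quinn Smith", "Alice White", "Liam Harris"]

["Quinn Smith", "Alice White", "Liam Harris"]


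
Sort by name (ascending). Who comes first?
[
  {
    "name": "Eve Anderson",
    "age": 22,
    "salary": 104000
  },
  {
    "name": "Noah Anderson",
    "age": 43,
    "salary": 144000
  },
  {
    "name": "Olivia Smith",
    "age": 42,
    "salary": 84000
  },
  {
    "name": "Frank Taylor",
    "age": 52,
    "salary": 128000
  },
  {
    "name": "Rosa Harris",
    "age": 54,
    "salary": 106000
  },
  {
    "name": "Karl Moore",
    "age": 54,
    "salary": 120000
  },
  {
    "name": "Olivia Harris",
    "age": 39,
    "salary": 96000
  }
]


Sort by: name (ascending)

Sorted order:
  1. Eve Anderson (name = Eve Anderson)
  2. Frank Taylor (name = Frank Taylor)
  3. Karl Moore (name = Karl Moore)
  4. Noah Anderson (name = Noah Anderson)
  5. Olivia Harris (name = Olivia Harris)
  6. Olivia Smith (name = Olivia Smith)
  7. Rosa Harris (name = Rosa Harris)

First: Eve Anderson

Eve Anderson


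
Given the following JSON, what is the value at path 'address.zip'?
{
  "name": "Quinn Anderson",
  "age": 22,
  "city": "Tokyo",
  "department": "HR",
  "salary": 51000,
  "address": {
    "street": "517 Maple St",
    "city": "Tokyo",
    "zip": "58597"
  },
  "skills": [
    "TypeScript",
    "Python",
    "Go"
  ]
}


Query: address.zip
Path: address -> zip
Value: 58597

58597


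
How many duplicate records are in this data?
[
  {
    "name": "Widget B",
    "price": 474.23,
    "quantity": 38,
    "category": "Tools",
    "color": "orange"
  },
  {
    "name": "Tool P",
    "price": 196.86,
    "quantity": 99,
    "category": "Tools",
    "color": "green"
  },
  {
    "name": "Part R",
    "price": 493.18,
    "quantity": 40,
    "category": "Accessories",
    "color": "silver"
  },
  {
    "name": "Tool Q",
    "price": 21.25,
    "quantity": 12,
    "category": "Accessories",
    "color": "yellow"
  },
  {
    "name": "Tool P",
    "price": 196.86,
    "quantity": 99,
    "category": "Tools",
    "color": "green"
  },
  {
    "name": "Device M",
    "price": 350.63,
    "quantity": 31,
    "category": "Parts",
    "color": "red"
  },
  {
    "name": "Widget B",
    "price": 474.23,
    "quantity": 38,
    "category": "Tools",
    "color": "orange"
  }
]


Checking 7 records for duplicates:

  Row 1: Widget B ($474.23, qty 38)
  Row 2: Tool P ($196.86, qty 99)
  Row 3: Part R ($493.18, qty 40)
  Row 4: Tool Q ($21.25, qty 12)
  Row 5: Tool P ($196.86, qty 99) <-- DUPLICATE
  Row 6: Device M ($350.63, qty 31)
  Row 7: Widget B ($474.23, qty 38) <-- DUPLICATE

Duplicates found: 2
Unique records: 5

2 duplicates, 5 unique


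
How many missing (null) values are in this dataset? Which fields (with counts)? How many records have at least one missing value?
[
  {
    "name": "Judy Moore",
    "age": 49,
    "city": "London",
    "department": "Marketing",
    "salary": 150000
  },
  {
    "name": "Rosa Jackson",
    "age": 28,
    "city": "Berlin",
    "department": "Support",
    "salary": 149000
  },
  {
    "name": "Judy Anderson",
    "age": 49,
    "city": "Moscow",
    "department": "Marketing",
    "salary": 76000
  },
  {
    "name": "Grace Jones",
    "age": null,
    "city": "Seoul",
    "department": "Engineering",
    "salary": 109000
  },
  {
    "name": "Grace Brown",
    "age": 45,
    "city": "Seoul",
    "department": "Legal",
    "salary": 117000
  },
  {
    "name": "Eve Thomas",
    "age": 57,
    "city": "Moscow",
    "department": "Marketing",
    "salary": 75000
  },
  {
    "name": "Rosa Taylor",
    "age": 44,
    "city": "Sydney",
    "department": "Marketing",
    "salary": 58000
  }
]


Checking for missing (null) values in 7 records:

  Judy Moore: complete
  Rosa Jackson: complete
  Judy Anderson: complete
  Grace Jones: age
  Grace Brown: complete
  Eve Thomas: complete
  Rosa Taylor: complete

Per field:
  name: 0 missing
  age: 1 missing
  city: 0 missing
  department: 0 missing
  salary: 0 missing

Total missing values: 1
Records with any missing: 1

1 missing values (age: 1); 1 incomplete records


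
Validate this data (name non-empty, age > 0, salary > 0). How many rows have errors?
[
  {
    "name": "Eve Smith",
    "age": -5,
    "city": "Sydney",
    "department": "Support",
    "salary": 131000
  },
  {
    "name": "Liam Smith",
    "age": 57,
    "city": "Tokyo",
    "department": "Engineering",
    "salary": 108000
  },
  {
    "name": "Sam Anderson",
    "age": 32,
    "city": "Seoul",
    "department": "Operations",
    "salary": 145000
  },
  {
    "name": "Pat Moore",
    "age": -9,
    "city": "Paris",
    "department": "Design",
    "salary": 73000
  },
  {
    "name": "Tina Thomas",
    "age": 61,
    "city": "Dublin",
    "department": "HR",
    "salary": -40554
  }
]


Validating 5 records:
Rules: name non-empty, age > 0, salary > 0

  Row 1 (Eve Smith): negative age: -5
  Row 2 (Liam Smith): OK
  Row 3 (Sam Anderson): OK
  Row 4 (Pat Moore): negative age: -9
  Row 5 (Tina Thomas): negative salary: -40554

Total errors: 3

3 errors


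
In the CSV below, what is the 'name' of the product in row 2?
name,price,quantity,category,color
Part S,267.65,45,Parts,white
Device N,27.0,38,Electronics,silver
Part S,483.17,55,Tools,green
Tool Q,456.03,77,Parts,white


Query: Row 2 ('Device N'), column 'name'
Value: Device N

Device N


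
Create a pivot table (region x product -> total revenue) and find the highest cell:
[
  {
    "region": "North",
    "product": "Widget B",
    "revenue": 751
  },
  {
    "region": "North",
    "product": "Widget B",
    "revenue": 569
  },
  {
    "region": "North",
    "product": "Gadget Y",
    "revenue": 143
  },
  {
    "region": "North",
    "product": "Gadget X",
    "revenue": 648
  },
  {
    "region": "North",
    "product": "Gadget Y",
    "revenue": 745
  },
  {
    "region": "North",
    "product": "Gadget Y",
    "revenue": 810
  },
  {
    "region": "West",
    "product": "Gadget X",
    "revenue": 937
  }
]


Pivot: region (rows) x product (columns) -> total revenue

     Gadget X      Gadget Y      Widget B    
North          648          1698          1320  
West           937             0             0  

Highest: North / Gadget Y = $1698

North / Gadget Y = $1698


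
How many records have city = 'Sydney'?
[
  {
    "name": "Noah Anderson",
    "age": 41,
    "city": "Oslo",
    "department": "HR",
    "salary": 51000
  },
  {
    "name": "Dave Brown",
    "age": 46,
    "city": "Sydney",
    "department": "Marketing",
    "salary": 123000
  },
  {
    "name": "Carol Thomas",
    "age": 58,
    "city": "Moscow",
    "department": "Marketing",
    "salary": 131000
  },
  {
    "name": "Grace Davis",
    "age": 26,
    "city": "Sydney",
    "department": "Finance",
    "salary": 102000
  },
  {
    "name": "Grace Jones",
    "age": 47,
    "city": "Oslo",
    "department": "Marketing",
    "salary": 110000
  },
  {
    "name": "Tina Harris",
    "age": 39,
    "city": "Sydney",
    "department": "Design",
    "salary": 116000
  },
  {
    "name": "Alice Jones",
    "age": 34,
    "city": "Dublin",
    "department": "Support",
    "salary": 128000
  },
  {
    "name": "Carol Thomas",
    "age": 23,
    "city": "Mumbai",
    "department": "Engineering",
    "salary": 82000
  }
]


Data: 8 records
Condition: city = 'Sydney'

Checking each record:
  Noah Anderson: Oslo
  Dave Brown: Sydney MATCH
  Carol Thomas: Moscow
  Grace Davis: Sydney MATCH
  Grace Jones: Oslo
  Tina Harris: Sydney MATCH
  Alice Jones: Dublin
  Carol Thomas: Mumbai

Count: 3

3


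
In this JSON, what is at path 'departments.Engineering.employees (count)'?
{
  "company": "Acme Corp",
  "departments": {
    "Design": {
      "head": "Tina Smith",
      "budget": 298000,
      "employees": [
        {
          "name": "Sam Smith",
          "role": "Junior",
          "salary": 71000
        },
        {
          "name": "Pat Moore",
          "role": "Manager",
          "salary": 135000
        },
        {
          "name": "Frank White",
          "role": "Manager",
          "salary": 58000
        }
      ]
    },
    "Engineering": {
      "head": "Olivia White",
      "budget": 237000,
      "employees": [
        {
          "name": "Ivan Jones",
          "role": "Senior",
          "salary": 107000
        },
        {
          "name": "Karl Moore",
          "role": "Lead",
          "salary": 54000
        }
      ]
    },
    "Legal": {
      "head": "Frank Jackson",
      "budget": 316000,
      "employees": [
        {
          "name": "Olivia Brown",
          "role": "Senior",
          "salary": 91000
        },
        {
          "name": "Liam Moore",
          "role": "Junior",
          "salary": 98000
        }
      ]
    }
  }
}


Path: departments.Engineering.employees (count)

Navigate:
  -> departments
  -> Engineering
  -> employees (array, length 2)

2


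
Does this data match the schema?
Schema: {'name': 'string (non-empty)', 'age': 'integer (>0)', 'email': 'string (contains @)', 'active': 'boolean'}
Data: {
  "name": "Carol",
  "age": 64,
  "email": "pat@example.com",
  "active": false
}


Validating each field against schema:
  name: OK (non-empty string)
  age: OK (positive integer)
  email: OK (string with @)
  active: OK (boolean)

Result: VALID

VALID


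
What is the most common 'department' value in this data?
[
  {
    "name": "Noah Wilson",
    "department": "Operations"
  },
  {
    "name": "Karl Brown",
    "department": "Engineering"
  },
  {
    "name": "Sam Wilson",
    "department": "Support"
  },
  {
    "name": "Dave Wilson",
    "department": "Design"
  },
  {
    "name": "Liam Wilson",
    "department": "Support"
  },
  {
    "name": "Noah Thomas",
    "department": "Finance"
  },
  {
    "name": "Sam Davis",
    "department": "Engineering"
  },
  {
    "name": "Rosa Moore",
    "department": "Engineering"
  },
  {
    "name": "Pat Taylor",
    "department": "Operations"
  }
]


Counting 'department' values across 9 records:

  Engineering: 3 ###
  Operations: 2 ##
  Support: 2 ##
  Design: 1 #
  Finance: 1 #

Most common: Engineering (3 times)

Engineering (3 times)


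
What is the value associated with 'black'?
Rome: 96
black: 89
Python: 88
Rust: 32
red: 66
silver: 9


Looking up key 'black'
Value: 89

89


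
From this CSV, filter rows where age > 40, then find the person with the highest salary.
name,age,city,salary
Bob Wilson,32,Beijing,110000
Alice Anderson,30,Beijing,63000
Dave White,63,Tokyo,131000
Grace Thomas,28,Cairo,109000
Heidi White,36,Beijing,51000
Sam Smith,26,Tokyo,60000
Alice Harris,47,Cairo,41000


Filter: age > 40
Sort by: salary (descending)

Filtered records (2):
  Dave White, age 63, salary $131000
  Alice Harris, age 47, salary $41000

Highest salary: Dave White ($131000)

Dave White


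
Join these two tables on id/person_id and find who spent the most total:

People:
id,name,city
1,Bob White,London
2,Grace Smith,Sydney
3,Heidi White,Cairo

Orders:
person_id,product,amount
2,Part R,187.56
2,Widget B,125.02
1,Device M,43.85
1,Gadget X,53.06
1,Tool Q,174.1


Join on: people.id = orders.person_id

Joined rows:
  Grace Smith (Sydney) bought Part R for $187.56
  Grace Smith (Sydney) bought Widget B for $125.02
  Bob White (London) bought Device M for $43.85
  Bob White (London) bought Gadget X for $53.06
  Bob White (London) bought Tool Q for $174.1

Total per person:
  Grace Smith: $312.58
  Bob White: $271.01

Top spender: Grace Smith ($312.58)

Grace Smith ($312.58)


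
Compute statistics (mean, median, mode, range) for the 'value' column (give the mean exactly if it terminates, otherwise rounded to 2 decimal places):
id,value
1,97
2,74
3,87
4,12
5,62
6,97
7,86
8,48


Data: [97, 74, 87, 12, 62, 97, 86, 48]
Count: 8
Sum: 563
Mean: 563/8 = 70.375
Sorted: [12, 48, 62, 74, 86, 87, 97, 97]
Median: 80.0
Mode: 97 (2 times)
Range: 97 - 12 = 85
Min: 12, Max: 97

mean=70.375, median=80.0, mode=97, range=85


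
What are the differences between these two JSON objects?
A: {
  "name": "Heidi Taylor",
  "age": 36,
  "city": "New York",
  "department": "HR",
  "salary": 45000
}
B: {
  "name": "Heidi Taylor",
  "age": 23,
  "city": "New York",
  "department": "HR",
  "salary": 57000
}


Comparing each field (in key order):
  name: same
  age: DIFFERENT
  city: same
  department: same
  salary: DIFFERENT
Differences:
  age: 36 -> 23
  salary: 45000 -> 57000

2 field(s) changed

2 changes: age, salary


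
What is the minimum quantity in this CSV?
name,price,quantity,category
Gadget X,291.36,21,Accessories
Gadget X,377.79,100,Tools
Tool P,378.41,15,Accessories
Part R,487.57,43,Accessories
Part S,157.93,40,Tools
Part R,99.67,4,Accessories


Computing minimum quantity:
Values: [21, 100, 15, 43, 40, 4]
Min = 4

4


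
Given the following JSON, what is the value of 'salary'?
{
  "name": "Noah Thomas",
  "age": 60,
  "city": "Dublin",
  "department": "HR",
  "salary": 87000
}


Looking up field 'salary'
Value: 87000

87000


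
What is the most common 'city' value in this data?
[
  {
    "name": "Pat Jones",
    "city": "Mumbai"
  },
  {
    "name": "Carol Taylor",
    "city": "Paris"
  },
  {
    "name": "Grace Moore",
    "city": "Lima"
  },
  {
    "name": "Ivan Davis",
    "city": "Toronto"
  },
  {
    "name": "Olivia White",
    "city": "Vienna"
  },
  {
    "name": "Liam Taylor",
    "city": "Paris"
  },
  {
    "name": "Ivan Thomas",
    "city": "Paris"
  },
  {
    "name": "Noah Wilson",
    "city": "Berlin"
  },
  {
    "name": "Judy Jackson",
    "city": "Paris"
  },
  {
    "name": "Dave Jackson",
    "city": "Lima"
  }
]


Counting 'city' values across 10 records:

  Paris: 4 ####
  Lima: 2 ##
  Mumbai: 1 #
  Toronto: 1 #
  Vienna: 1 #
  Berlin: 1 #

Most common: Paris (4 times)

Paris (4 times)


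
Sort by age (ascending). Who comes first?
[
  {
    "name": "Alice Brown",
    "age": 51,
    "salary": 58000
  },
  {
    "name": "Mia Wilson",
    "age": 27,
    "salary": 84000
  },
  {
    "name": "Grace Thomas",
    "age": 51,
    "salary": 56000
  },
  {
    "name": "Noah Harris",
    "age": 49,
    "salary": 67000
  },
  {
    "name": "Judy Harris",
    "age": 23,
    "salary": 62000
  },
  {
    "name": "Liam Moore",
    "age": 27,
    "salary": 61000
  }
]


Sort by: age (ascending)

Sorted order:
  1. Judy Harris (age = 23)
  2. Mia Wilson (age = 27)
  3. Liam Moore (age = 27)
  4. Noah Harris (age = 49)
  5. Alice Brown (age = 51)
  6. Grace Thomas (age = 51)

First: Judy Harris

Judy Harris


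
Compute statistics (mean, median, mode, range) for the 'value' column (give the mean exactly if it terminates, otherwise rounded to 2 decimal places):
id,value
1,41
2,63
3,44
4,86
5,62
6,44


Data: [41, 63, 44, 86, 62, 44]
Count: 6
Sum: 340
Mean: 340/6 ≈ 56.67 (rounded to 2 decimal places)
Sorted: [41, 44, 44, 62, 63, 86]
Median: 53.0
Mode: 44 (2 times)
Range: 86 - 41 = 45
Min: 41, Max: 86

mean≈56.67, median=53.0, mode=44, range=45


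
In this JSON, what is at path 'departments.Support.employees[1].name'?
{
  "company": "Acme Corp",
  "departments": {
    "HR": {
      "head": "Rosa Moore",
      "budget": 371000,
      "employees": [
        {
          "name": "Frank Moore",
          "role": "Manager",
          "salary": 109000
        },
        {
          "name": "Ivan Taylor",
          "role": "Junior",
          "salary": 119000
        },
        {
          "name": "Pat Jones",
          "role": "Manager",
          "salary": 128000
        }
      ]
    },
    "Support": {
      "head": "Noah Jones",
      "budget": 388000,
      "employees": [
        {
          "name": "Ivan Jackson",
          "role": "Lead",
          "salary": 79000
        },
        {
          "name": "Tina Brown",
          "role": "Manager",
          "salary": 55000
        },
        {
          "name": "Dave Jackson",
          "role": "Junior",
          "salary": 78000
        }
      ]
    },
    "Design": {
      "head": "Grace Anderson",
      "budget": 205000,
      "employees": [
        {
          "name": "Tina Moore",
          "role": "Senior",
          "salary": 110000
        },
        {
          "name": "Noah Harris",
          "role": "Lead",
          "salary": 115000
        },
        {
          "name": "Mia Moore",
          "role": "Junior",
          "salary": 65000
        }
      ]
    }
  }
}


Path: departments.Support.employees[1].name

Navigate:
  -> departments
  -> Support
  -> employees[1].name = 'Tina Brown'

Tina Brown


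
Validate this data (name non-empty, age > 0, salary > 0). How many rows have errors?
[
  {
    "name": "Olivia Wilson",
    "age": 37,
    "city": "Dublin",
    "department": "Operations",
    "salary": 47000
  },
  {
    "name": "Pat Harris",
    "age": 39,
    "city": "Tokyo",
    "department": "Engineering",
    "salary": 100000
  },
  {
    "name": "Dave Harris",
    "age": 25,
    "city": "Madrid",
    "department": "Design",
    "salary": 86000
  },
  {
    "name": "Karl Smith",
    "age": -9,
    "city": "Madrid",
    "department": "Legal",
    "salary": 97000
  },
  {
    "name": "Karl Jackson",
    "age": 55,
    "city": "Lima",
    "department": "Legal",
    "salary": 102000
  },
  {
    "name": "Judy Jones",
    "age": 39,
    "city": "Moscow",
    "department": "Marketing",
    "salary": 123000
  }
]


Validating 6 records:
Rules: name non-empty, age > 0, salary > 0

  Row 1 (Olivia Wilson): OK
  Row 2 (Pat Harris): OK
  Row 3 (Dave Harris): OK
  Row 4 (Karl Smith): negative age: -9
  Row 5 (Karl Jackson): OK
  Row 6 (Judy Jones): OK

Total errors: 1

1 errors


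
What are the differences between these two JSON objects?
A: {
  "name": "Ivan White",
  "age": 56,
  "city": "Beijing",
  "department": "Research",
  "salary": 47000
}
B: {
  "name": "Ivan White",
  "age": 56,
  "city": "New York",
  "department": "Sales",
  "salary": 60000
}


Comparing each field (in key order):
  name: same
  age: same
  city: DIFFERENT
  department: DIFFERENT
  salary: DIFFERENT
Differences:
  city: Beijing -> New York
  department: Research -> Sales
  salary: 47000 -> 60000

3 field(s) changed

3 changes: city, department, salary


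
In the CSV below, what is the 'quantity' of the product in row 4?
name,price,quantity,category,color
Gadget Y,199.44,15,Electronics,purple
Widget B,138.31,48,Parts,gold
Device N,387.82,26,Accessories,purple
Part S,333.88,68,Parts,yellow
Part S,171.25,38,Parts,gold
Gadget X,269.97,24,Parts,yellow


Query: Row 4 ('Part S'), column 'quantity'
Value: 68

68


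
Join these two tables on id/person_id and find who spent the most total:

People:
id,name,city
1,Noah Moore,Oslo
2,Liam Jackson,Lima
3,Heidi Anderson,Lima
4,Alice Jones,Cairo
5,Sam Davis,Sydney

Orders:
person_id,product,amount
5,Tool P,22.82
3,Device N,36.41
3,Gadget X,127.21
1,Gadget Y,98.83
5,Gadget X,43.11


Join on: people.id = orders.person_id

Joined rows:
  Sam Davis (Sydney) bought Tool P for $22.82
  Heidi Anderson (Lima) bought Device N for $36.41
  Heidi Anderson (Lima) bought Gadget X for $127.21
  Noah Moore (Oslo) bought Gadget Y for $98.83
  Sam Davis (Sydney) bought Gadget X for $43.11

Total per person:
  Heidi Anderson: $163.62
  Noah Moore: $98.83
  Sam Davis: $65.93

Top spender: Heidi Anderson ($163.62)

Heidi Anderson ($163.62)


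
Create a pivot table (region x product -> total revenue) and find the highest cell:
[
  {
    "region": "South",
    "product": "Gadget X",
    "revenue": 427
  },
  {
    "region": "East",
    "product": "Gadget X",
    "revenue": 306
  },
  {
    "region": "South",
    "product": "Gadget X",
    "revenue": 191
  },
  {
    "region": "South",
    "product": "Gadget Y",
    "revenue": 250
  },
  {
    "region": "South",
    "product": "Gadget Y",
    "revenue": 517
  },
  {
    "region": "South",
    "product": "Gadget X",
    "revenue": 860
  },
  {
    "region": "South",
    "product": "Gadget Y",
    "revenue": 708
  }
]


Pivot: region (rows) x product (columns) -> total revenue

     Gadget X      Gadget Y    
East           306             0  
South         1478          1475  

Highest: South / Gadget X = $1478

South / Gadget X = $1478


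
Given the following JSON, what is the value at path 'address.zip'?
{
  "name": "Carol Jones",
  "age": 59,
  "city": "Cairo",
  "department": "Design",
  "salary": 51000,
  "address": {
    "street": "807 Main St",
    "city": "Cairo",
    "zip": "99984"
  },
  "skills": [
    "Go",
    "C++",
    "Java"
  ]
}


Query: address.zip
Path: address -> zip
Value: 99984

99984


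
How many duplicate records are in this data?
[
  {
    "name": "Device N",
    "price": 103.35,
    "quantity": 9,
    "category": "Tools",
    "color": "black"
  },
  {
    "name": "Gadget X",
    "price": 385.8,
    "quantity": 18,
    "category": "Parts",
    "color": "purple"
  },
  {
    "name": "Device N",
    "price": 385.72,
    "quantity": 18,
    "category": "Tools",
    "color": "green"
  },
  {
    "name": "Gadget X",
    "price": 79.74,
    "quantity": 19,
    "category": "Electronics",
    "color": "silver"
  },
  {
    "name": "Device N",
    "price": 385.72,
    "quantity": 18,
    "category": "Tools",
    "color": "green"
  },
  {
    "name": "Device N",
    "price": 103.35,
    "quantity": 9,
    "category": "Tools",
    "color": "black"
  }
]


Checking 6 records for duplicates:

  Row 1: Device N ($103.35, qty 9)
  Row 2: Gadget X ($385.8, qty 18)
  Row 3: Device N ($385.72, qty 18)
  Row 4: Gadget X ($79.74, qty 19)
  Row 5: Device N ($385.72, qty 18) <-- DUPLICATE
  Row 6: Device N ($103.35, qty 9) <-- DUPLICATE

Duplicates found: 2
Unique records: 4

2 duplicates, 4 unique


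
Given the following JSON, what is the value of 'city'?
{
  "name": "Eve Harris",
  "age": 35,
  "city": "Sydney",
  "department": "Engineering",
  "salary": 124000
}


Looking up field 'city'
Value: Sydney

Sydney


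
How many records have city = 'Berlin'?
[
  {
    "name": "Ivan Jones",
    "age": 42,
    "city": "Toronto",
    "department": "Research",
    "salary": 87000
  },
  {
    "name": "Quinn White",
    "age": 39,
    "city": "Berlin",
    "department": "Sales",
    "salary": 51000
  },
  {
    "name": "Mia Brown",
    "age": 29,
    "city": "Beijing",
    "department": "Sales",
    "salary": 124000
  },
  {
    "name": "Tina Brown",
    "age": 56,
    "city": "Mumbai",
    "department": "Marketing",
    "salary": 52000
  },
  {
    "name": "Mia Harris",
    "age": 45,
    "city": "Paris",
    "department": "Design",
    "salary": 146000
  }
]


Data: 5 records
Condition: city = 'Berlin'

Checking each record:
  Ivan Jones: Toronto
  Quinn White: Berlin MATCH
  Mia Brown: Beijing
  Tina Brown: Mumbai
  Mia Harris: Paris

Count: 1

1


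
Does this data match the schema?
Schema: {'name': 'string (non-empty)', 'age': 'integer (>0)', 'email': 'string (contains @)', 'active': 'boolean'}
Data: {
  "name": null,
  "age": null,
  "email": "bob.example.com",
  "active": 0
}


Validating each field against schema:
  name: FAIL (null is not a string)
  age: FAIL (null is not an integer)
  email: FAIL ("bob.example.com" does not contain @)
  active: FAIL (0 is not a boolean)

Result: INVALID (4 errors: name, age, email, active)

INVALID (4 errors: name, age, email, active)


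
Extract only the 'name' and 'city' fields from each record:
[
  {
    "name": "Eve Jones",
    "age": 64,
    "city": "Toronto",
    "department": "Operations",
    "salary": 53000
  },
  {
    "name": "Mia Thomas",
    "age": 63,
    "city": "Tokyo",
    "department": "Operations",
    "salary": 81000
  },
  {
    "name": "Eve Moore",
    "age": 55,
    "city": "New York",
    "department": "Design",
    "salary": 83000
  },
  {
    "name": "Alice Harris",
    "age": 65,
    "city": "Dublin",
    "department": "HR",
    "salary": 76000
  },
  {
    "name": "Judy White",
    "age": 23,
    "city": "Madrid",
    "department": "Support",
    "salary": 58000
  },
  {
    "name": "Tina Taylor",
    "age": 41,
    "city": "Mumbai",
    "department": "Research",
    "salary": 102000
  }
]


Original: 6 records with fields: name, age, city, department, salary
Keep: ['name', 'city']
Drop: ['age', 'department', 'salary']
Result: 6 records, 2 fields each

[
  {
    "name": "Eve Jones",
    "city": "Toronto"
  },
  {
    "name": "Mia Thomas",
    "city": "Tokyo"
  },
  {
    "name": "Eve Moore",
    "city": "New York"
  },
  {
    "name": "Alice Harris",
    "city": "Dublin"
  },
  {
    "name": "Judy White",
    "city": "Madrid"
  },
  {
    "name": "Tina Taylor",
    "city": "Mumbai"
  }
]


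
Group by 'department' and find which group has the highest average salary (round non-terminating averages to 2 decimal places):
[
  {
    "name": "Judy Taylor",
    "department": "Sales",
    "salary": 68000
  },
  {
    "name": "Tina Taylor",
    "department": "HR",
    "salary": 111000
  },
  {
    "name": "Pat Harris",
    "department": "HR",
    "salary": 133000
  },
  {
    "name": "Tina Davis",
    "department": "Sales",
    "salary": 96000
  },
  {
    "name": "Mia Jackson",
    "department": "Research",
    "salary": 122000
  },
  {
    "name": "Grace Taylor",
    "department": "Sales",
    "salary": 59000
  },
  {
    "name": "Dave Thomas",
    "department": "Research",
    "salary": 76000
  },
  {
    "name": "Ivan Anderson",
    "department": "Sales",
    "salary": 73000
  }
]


Group by: department

Groups:
  HR: 2 people, avg salary = 244000/2 = $122000
  Research: 2 people, avg salary = 198000/2 = $99000
  Sales: 4 people, avg salary = 296000/4 = $74000

Highest average salary: HR ($122000)

HR ($122000)


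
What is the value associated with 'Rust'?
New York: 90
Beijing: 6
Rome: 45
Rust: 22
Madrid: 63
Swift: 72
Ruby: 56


Looking up key 'Rust'
Value: 22

22


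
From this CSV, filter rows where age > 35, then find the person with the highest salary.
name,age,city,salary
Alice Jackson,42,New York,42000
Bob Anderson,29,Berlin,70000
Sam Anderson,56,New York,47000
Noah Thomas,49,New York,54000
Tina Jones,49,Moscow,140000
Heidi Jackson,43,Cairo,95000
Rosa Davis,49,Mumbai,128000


Filter: age > 35
Sort by: salary (descending)

Filtered records (6):
  Tina Jones, age 49, salary $140000
  Rosa Davis, age 49, salary $128000
  Heidi Jackson, age 43, salary $95000
  Noah Thomas, age 49, salary $54000
  Sam Anderson, age 56, salary $47000
  Alice Jackson, age 42, salary $42000

Highest salary: Tina Jones ($140000)

Tina Jones


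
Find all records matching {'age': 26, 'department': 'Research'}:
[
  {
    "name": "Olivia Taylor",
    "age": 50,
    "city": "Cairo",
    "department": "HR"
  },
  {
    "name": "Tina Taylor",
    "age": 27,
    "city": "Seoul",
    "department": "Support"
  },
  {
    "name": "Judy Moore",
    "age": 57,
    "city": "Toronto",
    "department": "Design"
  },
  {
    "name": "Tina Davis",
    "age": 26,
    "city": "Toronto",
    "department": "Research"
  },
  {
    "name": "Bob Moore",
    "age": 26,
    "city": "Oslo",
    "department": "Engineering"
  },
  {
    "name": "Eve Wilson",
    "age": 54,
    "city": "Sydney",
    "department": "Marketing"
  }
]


Search criteria: {'age': 26, 'department': 'Research'}

Checking 6 records:
  Olivia Taylor: {age: 50, department: HR}
  Tina Taylor: {age: 27, department: Support}
  Judy Moore: {age: 57, department: Design}
  Tina Davis: {age: 26, department: Research} <-- MATCH
  Bob Moore: {age: 26, department: Engineering}
  Eve Wilson: {age: 54, department: Marketing}

Matches: ["Tina Davis"]

["Tina Davis"]


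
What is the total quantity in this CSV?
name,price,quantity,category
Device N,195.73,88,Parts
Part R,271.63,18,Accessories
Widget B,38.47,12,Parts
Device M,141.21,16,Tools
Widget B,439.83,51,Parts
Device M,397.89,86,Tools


Computing total quantity:
Values: [88, 18, 12, 16, 51, 86]
Sum = 271

271


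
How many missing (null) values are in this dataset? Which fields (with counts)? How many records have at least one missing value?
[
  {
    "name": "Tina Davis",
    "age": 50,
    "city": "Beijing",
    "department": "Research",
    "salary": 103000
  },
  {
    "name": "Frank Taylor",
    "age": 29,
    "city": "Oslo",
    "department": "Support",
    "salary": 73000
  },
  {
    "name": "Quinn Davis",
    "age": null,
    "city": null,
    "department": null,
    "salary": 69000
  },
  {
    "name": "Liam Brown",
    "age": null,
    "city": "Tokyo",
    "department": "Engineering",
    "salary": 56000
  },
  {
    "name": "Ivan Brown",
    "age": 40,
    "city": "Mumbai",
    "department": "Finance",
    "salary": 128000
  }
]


Checking for missing (null) values in 5 records:

  Tina Davis: complete
  Frank Taylor: complete
  Quinn Davis: age, city, department
  Liam Brown: age
  Ivan Brown: complete

Per field:
  name: 0 missing
  age: 2 missing
  city: 1 missing
  department: 1 missing
  salary: 0 missing

Total missing values: 4
Records with any missing: 2

4 missing values (age: 2, city: 1, department: 1); 2 incomplete records
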